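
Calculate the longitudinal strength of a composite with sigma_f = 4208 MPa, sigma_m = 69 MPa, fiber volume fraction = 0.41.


sigma_1 = sigma_f*Vf + sigma_m*(1-Vf) = 4208*0.41 + 69*0.59 = 1766.0 MPa

1766.0 MPa


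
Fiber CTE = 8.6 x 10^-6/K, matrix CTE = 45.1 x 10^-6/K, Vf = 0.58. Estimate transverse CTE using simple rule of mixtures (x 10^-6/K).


alpha_2 = alpha_f*Vf + alpha_m*(1-Vf) = 8.6*0.58 + 45.1*0.42 = 23.9 x 10^-6/K

23.9 x 10^-6/K


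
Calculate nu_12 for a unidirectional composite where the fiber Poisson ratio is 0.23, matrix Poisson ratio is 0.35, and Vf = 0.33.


nu_12 = nu_f*Vf + nu_m*(1-Vf) = 0.23*0.33 + 0.35*0.67 = 0.3104

0.3104


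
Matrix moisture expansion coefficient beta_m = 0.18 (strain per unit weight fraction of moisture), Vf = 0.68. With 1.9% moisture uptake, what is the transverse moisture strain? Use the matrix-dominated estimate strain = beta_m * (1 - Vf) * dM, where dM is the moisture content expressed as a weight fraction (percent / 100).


dM = 1.9/100 = 0.019
strain = beta_m * (1-Vf) * dM = 0.18 * 0.32 * 0.019 = 0.0010944

0.0010944


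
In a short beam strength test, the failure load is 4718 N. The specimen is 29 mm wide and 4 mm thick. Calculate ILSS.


ILSS = 3F/(4bh) = 3*4718/(4*29*4) = 30.5 MPa

30.5 MPa


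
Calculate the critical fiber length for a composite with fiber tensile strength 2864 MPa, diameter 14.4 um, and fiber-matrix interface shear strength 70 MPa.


Lc = sigma_f * d / (2 * tau_i) = 2864 * 14.4 / (2 * 70) = 294.6 um

294.6 um


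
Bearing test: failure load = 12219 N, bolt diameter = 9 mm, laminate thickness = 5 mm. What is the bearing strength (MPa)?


sigma_br = F/(d*h) = 12219/(9*5) = 271.5 MPa

271.5 MPa


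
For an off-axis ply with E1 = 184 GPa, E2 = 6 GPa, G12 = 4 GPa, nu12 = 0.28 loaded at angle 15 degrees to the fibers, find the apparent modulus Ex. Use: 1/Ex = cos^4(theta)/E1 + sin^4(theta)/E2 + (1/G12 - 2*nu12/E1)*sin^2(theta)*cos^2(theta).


cos^4(15) = 0.870513, sin^4(15) = 0.004487, sin^2(15)*cos^2(15) = 0.0625
1/G12 - 2*nu12/E1 = 1/4 - 2*0.28/184 = 0.246957 GPa^-1
1/Ex = 0.870513/184 + 0.004487/6 + 0.246957*0.0625 = 0.0209137 GPa^-1
Ex = 47.82 GPa

47.82 GPa


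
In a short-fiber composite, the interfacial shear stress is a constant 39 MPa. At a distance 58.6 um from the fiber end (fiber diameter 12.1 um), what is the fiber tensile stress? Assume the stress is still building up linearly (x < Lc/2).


Force balance: sigma_f * (pi*d^2/4) = tau * (pi*d) * x  ->  sigma_f = 4 * tau * x / d
sigma_f = 4 * 39 * 58.6 / 12.1 = 755.5 MPa

755.5 MPa


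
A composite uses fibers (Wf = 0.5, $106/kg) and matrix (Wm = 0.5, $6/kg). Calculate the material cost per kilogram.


Cost = cost_f*Wf + cost_m*Wm = 106*0.5 + 6*0.5 = $56.0/kg

$56.0/kg


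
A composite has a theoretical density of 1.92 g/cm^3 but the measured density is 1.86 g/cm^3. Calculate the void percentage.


Void% = (rho_theo - rho_actual)/rho_theo * 100 = (1.92 - 1.86)/1.92 * 100 = 3.13%

3.13%


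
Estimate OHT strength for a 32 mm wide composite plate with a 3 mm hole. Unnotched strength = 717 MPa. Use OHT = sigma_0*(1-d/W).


OHT = sigma_0*(1-d/W) = 717*(1-3/32) = 649.8 MPa

649.8 MPa


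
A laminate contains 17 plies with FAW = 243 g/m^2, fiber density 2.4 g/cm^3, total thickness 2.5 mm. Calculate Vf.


Vf = n * FAW / (rho_f * h * 1000) = 17 * 243 / (2.4 * 2.5 * 1000) = 0.6885

0.6885


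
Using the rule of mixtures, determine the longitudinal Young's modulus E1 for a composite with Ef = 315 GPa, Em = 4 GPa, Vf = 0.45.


E1 = Ef*Vf + Em*(1-Vf) = 315*0.45 + 4*0.55 = 143.95 GPa

143.95 GPa


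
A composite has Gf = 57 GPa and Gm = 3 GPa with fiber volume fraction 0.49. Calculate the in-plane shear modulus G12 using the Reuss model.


1/G12 = Vf/Gf + (1-Vf)/Gm = 0.49/57 + 0.51/3
G12 = 5.6 GPa

5.6 GPa


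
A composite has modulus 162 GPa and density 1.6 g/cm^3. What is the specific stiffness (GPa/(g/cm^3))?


Specific stiffness = E/rho = 162/1.6 = 101.3 GPa/(g/cm^3)

101.3 GPa/(g/cm^3)


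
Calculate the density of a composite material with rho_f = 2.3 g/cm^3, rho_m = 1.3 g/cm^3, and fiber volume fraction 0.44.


rho_c = rho_f*Vf + rho_m*(1-Vf) = 2.3*0.44 + 1.3*0.56 = 1.74 g/cm^3

1.74 g/cm^3


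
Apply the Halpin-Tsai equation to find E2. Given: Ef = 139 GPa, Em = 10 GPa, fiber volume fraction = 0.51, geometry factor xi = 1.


eta = (Ef/Em - 1)/(Ef/Em + xi) = (13.9 - 1)/(13.9 + 1) = 0.8658
E2 = Em*(1+xi*eta*Vf)/(1-eta*Vf) = 25.81 GPa

25.81 GPa


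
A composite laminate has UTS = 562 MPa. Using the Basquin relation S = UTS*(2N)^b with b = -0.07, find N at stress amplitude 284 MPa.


N = 0.5 * (S/UTS)^(1/b) = 0.5 * (284/562)^(1/-0.07) = 8580.4983 cycles

8580.4983 cycles


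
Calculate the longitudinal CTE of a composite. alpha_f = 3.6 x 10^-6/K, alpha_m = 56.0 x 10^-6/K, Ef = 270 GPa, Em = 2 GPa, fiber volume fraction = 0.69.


E1 = Ef*Vf + Em*(1-Vf) = 186.92
alpha_1 = (alpha_f*Ef*Vf + alpha_m*Em*(1-Vf))/E1 = 3.77 x 10^-6/K

3.77 x 10^-6/K


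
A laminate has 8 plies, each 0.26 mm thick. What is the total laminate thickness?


h = n * t_ply = 8 * 0.26 = 2.08 mm

2.08 mm


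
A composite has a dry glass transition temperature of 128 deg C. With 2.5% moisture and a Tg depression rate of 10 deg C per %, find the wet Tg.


Tg_wet = Tg_dry - k*moisture = 128 - 10*2.5 = 103.0 deg C

103.0 deg C


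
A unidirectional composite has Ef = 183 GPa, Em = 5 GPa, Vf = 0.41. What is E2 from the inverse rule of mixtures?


1/E2 = Vf/Ef + (1-Vf)/Em = 0.41/183 + 0.59/5
E2 = 8.32 GPa

8.32 GPa


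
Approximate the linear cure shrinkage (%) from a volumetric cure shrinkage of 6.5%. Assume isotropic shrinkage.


Linear shrinkage ≈ vol_shrink/3 = 6.5/3 = 2.167%

2.167%


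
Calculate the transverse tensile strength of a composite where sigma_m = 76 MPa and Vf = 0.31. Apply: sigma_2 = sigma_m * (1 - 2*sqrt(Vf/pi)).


factor = 1 - 2*sqrt(0.31/pi) = 0.3717
sigma_2 = 76 * 0.3717 = 28.25 MPa

28.25 MPa


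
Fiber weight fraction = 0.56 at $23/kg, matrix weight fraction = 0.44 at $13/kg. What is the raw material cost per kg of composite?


Cost = cost_f*Wf + cost_m*Wm = 23*0.56 + 13*0.44 = $18.6/kg

$18.6/kg


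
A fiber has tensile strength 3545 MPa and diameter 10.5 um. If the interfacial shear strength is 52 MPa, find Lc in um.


Lc = sigma_f * d / (2 * tau_i) = 3545 * 10.5 / (2 * 52) = 357.9 um

357.9 um


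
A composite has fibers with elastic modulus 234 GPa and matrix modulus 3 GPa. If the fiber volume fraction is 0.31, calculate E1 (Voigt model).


E1 = Ef*Vf + Em*(1-Vf) = 234*0.31 + 3*0.69 = 74.61 GPa

74.61 GPa


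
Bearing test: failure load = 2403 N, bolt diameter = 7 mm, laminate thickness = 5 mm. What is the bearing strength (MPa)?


sigma_br = F/(d*h) = 2403/(7*5) = 68.7 MPa

68.7 MPa


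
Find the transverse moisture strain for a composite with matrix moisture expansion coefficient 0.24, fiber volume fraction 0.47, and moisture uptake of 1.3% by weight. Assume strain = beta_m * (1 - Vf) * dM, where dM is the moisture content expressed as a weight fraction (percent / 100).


dM = 1.3/100 = 0.013
strain = beta_m * (1-Vf) * dM = 0.24 * 0.53 * 0.013 = 0.0016536

0.0016536


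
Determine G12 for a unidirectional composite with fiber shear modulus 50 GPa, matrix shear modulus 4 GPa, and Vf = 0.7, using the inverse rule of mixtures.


1/G12 = Vf/Gf + (1-Vf)/Gm = 0.7/50 + 0.3/4
G12 = 11.24 GPa

11.24 GPa


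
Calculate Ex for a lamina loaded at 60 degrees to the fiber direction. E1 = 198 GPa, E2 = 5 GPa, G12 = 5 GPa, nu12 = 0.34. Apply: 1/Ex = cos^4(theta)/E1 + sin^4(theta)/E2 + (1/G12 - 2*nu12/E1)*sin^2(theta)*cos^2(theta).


cos^4(60) = 0.0625, sin^4(60) = 0.5625, sin^2(60)*cos^2(60) = 0.1875
1/G12 - 2*nu12/E1 = 1/5 - 2*0.34/198 = 0.196566 GPa^-1
1/Ex = 0.0625/198 + 0.5625/5 + 0.196566*0.1875 = 0.1496717 GPa^-1
Ex = 6.68 GPa

6.68 GPa


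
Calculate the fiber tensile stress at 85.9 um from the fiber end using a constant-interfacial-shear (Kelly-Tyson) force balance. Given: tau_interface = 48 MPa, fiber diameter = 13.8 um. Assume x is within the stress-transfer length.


Force balance: sigma_f * (pi*d^2/4) = tau * (pi*d) * x  ->  sigma_f = 4 * tau * x / d
sigma_f = 4 * 48 * 85.9 / 13.8 = 1195.1 MPa

1195.1 MPa


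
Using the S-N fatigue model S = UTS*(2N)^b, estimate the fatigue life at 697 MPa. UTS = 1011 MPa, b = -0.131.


N = 0.5 * (S/UTS)^(1/b) = 0.5 * (697/1011)^(1/-0.131) = 8.5494 cycles

8.5494 cycles


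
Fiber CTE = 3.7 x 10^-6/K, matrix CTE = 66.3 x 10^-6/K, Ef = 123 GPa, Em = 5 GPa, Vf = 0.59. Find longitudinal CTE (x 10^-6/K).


E1 = Ef*Vf + Em*(1-Vf) = 74.62
alpha_1 = (alpha_f*Ef*Vf + alpha_m*Em*(1-Vf))/E1 = 5.42 x 10^-6/K

5.42 x 10^-6/K


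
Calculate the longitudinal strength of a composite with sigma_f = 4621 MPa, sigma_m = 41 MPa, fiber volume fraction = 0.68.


sigma_1 = sigma_f*Vf + sigma_m*(1-Vf) = 4621*0.68 + 41*0.32 = 3155.4 MPa

3155.4 MPa


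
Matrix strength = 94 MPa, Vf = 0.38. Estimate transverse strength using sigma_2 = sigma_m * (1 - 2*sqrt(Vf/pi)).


factor = 1 - 2*sqrt(0.38/pi) = 0.3044
sigma_2 = 94 * 0.3044 = 28.62 MPa

28.62 MPa


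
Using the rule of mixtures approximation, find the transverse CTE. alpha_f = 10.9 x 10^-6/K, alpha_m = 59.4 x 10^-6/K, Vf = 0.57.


alpha_2 = alpha_f*Vf + alpha_m*(1-Vf) = 10.9*0.57 + 59.4*0.43 = 31.8 x 10^-6/K

31.8 x 10^-6/K


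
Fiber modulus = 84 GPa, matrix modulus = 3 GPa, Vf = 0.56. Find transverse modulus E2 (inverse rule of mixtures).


1/E2 = Vf/Ef + (1-Vf)/Em = 0.56/84 + 0.44/3
E2 = 6.52 GPa

6.52 GPa


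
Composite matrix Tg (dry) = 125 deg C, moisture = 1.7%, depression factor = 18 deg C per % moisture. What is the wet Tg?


Tg_wet = Tg_dry - k*moisture = 125 - 18*1.7 = 94.4 deg C

94.4 deg C


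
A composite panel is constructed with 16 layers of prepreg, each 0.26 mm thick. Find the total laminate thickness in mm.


h = n * t_ply = 16 * 0.26 = 4.16 mm

4.16 mm


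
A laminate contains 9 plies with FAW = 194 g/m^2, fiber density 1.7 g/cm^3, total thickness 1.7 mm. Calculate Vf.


Vf = n * FAW / (rho_f * h * 1000) = 9 * 194 / (1.7 * 1.7 * 1000) = 0.6042

0.6042


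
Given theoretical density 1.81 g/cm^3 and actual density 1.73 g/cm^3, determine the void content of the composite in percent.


Void% = (rho_theo - rho_actual)/rho_theo * 100 = (1.81 - 1.73)/1.81 * 100 = 4.42%

4.42%


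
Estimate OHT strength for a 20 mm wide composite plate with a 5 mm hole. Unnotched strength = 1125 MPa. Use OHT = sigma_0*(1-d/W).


OHT = sigma_0*(1-d/W) = 1125*(1-5/20) = 843.8 MPa

843.8 MPa


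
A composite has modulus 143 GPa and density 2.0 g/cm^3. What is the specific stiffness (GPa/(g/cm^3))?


Specific stiffness = E/rho = 143/2.0 = 71.5 GPa/(g/cm^3)

71.5 GPa/(g/cm^3)


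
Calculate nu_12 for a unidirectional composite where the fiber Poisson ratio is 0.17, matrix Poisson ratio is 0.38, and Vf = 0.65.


nu_12 = nu_f*Vf + nu_m*(1-Vf) = 0.17*0.65 + 0.38*0.35 = 0.2435

0.2435


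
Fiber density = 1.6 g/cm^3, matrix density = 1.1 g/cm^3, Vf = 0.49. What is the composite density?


rho_c = rho_f*Vf + rho_m*(1-Vf) = 1.6*0.49 + 1.1*0.51 = 1.345 g/cm^3

1.345 g/cm^3


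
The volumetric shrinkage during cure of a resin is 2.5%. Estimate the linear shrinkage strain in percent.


Linear shrinkage ≈ vol_shrink/3 = 2.5/3 = 0.833%

0.833%


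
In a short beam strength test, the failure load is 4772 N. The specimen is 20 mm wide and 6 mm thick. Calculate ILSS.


ILSS = 3F/(4bh) = 3*4772/(4*20*6) = 29.83 MPa

29.83 MPa


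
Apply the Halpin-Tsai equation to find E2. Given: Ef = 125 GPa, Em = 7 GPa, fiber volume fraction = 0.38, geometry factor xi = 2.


eta = (Ef/Em - 1)/(Ef/Em + xi) = (17.8571 - 1)/(17.8571 + 2) = 0.8489
E2 = Em*(1+xi*eta*Vf)/(1-eta*Vf) = 17.0 GPa

17.0 GPa


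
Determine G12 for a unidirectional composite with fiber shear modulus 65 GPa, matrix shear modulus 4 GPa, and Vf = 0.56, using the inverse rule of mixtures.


1/G12 = Vf/Gf + (1-Vf)/Gm = 0.56/65 + 0.44/4
G12 = 8.43 GPa

8.43 GPa


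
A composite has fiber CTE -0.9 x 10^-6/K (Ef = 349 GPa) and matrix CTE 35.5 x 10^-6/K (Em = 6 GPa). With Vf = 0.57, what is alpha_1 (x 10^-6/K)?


E1 = Ef*Vf + Em*(1-Vf) = 201.51
alpha_1 = (alpha_f*Ef*Vf + alpha_m*Em*(1-Vf))/E1 = -0.43 x 10^-6/K

-0.43 x 10^-6/K


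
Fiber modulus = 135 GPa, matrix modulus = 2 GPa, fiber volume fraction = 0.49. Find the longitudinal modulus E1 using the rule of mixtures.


E1 = Ef*Vf + Em*(1-Vf) = 135*0.49 + 2*0.51 = 67.17 GPa

67.17 GPa


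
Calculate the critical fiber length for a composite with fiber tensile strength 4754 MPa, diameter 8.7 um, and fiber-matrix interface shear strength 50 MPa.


Lc = sigma_f * d / (2 * tau_i) = 4754 * 8.7 / (2 * 50) = 413.6 um

413.6 um


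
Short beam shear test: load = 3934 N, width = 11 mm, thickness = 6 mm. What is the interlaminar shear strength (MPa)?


ILSS = 3F/(4bh) = 3*3934/(4*11*6) = 44.7 MPa

44.7 MPa


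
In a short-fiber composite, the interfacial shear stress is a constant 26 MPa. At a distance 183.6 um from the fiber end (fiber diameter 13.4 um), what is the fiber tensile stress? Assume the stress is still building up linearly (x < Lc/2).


Force balance: sigma_f * (pi*d^2/4) = tau * (pi*d) * x  ->  sigma_f = 4 * tau * x / d
sigma_f = 4 * 26 * 183.6 / 13.4 = 1425.0 MPa

1425.0 MPa


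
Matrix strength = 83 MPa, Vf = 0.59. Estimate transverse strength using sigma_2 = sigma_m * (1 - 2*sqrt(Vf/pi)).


factor = 1 - 2*sqrt(0.59/pi) = 0.1333
sigma_2 = 83 * 0.1333 = 11.06 MPa

11.06 MPa


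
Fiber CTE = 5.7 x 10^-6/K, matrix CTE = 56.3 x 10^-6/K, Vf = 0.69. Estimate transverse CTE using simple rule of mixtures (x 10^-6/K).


alpha_2 = alpha_f*Vf + alpha_m*(1-Vf) = 5.7*0.69 + 56.3*0.31 = 21.4 x 10^-6/K

21.4 x 10^-6/K


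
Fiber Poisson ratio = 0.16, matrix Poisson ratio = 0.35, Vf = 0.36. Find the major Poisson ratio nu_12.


nu_12 = nu_f*Vf + nu_m*(1-Vf) = 0.16*0.36 + 0.35*0.64 = 0.2816

0.2816


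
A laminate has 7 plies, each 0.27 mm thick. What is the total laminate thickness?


h = n * t_ply = 7 * 0.27 = 1.89 mm

1.89 mm


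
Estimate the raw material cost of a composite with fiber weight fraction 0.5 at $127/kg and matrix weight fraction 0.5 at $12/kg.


Cost = cost_f*Wf + cost_m*Wm = 127*0.5 + 12*0.5 = $69.5/kg

$69.5/kg


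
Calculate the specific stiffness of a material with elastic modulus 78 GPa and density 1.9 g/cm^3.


Specific stiffness = E/rho = 78/1.9 = 41.1 GPa/(g/cm^3)

41.1 GPa/(g/cm^3)


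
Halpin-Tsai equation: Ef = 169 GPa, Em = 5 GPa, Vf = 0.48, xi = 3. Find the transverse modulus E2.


eta = (Ef/Em - 1)/(Ef/Em + xi) = (33.8 - 1)/(33.8 + 3) = 0.8913
E2 = Em*(1+xi*eta*Vf)/(1-eta*Vf) = 19.95 GPa

19.95 GPa


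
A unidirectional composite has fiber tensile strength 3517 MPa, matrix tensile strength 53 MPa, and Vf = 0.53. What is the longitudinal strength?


sigma_1 = sigma_f*Vf + sigma_m*(1-Vf) = 3517*0.53 + 53*0.47 = 1888.9 MPa

1888.9 MPa


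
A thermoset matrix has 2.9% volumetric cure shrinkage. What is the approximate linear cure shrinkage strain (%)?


Linear shrinkage ≈ vol_shrink/3 = 2.9/3 = 0.967%

0.967%


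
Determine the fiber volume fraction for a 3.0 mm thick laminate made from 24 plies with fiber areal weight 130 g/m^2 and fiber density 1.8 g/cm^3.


Vf = n * FAW / (rho_f * h * 1000) = 24 * 130 / (1.8 * 3.0 * 1000) = 0.5778

0.5778


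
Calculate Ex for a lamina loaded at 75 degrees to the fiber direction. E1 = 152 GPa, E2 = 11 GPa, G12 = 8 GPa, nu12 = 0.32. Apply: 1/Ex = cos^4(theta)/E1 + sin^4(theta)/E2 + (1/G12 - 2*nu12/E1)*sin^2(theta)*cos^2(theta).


cos^4(75) = 0.004487, sin^4(75) = 0.870513, sin^2(75)*cos^2(75) = 0.0625
1/G12 - 2*nu12/E1 = 1/8 - 2*0.32/152 = 0.120789 GPa^-1
1/Ex = 0.004487/152 + 0.870513/11 + 0.120789*0.0625 = 0.0867164 GPa^-1
Ex = 11.53 GPa

11.53 GPa


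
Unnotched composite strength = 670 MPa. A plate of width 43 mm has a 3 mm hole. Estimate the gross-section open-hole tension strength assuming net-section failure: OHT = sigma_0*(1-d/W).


OHT = sigma_0*(1-d/W) = 670*(1-3/43) = 623.3 MPa

623.3 MPa


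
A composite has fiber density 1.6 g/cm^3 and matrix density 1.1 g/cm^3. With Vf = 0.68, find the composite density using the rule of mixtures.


rho_c = rho_f*Vf + rho_m*(1-Vf) = 1.6*0.68 + 1.1*0.32 = 1.44 g/cm^3

1.44 g/cm^3


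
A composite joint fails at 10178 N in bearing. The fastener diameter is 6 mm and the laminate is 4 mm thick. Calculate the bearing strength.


sigma_br = F/(d*h) = 10178/(6*4) = 424.1 MPa

424.1 MPa


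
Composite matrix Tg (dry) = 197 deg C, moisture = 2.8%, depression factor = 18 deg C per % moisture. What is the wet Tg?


Tg_wet = Tg_dry - k*moisture = 197 - 18*2.8 = 146.6 deg C

146.6 deg C


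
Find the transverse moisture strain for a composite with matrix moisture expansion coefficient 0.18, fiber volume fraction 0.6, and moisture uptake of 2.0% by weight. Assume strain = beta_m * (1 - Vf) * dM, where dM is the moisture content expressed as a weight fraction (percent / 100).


dM = 2.0/100 = 0.02
strain = beta_m * (1-Vf) * dM = 0.18 * 0.4 * 0.02 = 0.00144

0.00144


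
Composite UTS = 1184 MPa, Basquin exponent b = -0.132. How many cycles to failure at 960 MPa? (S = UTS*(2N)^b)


N = 0.5 * (S/UTS)^(1/b) = 0.5 * (960/1184)^(1/-0.132) = 2.4489 cycles

2.4489 cycles


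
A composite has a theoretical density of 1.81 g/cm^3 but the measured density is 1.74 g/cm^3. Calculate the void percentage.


Void% = (rho_theo - rho_actual)/rho_theo * 100 = (1.81 - 1.74)/1.81 * 100 = 3.87%

3.87%


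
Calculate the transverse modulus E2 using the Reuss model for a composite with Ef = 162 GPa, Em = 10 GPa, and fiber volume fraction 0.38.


1/E2 = Vf/Ef + (1-Vf)/Em = 0.38/162 + 0.62/10
E2 = 15.54 GPa

15.54 GPa


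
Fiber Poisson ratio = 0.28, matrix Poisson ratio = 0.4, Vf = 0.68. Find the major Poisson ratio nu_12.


nu_12 = nu_f*Vf + nu_m*(1-Vf) = 0.28*0.68 + 0.4*0.32 = 0.3184

0.3184


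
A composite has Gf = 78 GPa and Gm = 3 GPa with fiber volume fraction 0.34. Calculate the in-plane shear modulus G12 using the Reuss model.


1/G12 = Vf/Gf + (1-Vf)/Gm = 0.34/78 + 0.66/3
G12 = 4.46 GPa

4.46 GPa


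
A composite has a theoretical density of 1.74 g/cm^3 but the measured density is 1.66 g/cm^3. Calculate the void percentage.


Void% = (rho_theo - rho_actual)/rho_theo * 100 = (1.74 - 1.66)/1.74 * 100 = 4.6%

4.6%


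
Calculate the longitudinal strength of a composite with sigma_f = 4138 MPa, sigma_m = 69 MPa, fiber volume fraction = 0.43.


sigma_1 = sigma_f*Vf + sigma_m*(1-Vf) = 4138*0.43 + 69*0.57 = 1818.7 MPa

1818.7 MPa


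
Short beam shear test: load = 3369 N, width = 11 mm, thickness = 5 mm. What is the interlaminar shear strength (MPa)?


ILSS = 3F/(4bh) = 3*3369/(4*11*5) = 45.94 MPa

45.94 MPa


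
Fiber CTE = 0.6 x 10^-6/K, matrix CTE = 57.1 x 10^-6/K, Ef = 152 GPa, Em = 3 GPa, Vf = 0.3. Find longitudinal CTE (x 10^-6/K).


E1 = Ef*Vf + Em*(1-Vf) = 47.7
alpha_1 = (alpha_f*Ef*Vf + alpha_m*Em*(1-Vf))/E1 = 3.09 x 10^-6/K

3.09 x 10^-6/K


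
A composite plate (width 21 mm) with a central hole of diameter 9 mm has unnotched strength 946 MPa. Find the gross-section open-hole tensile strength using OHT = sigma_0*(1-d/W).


OHT = sigma_0*(1-d/W) = 946*(1-9/21) = 540.6 MPa

540.6 MPa


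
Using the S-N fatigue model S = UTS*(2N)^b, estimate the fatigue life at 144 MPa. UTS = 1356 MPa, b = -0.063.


N = 0.5 * (S/UTS)^(1/b) = 0.5 * (144/1356)^(1/-0.063) = 1.4377e+15 cycles

1.4377e+15 cycles


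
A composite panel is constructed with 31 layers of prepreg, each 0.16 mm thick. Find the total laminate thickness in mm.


h = n * t_ply = 31 * 0.16 = 4.96 mm

4.96 mm


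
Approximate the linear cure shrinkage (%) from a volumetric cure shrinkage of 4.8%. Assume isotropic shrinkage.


Linear shrinkage ≈ vol_shrink/3 = 4.8/3 = 1.6%

1.6%


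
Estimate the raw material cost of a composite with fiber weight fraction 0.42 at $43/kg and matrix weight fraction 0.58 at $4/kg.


Cost = cost_f*Wf + cost_m*Wm = 43*0.42 + 4*0.58 = $20.38/kg

$20.38/kg


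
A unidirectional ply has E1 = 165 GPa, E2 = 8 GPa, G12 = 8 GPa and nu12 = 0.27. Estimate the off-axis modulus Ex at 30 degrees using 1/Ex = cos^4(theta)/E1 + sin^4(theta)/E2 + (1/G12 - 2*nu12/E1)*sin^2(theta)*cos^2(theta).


cos^4(30) = 0.5625, sin^4(30) = 0.0625, sin^2(30)*cos^2(30) = 0.1875
1/G12 - 2*nu12/E1 = 1/8 - 2*0.27/165 = 0.121727 GPa^-1
1/Ex = 0.5625/165 + 0.0625/8 + 0.121727*0.1875 = 0.0340455 GPa^-1
Ex = 29.37 GPa

29.37 GPa


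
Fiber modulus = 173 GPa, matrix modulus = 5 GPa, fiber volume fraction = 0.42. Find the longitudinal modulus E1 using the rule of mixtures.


E1 = Ef*Vf + Em*(1-Vf) = 173*0.42 + 5*0.58 = 75.56 GPa

75.56 GPa


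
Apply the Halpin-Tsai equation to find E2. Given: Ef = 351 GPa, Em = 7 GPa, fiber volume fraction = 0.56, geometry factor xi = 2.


eta = (Ef/Em - 1)/(Ef/Em + xi) = (50.1429 - 1)/(50.1429 + 2) = 0.9425
E2 = Em*(1+xi*eta*Vf)/(1-eta*Vf) = 30.47 GPa

30.47 GPa


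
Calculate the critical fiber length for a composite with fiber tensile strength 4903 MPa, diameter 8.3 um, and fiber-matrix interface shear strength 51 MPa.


Lc = sigma_f * d / (2 * tau_i) = 4903 * 8.3 / (2 * 51) = 399.0 um

399.0 um


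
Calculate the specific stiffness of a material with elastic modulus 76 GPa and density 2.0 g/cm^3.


Specific stiffness = E/rho = 76/2.0 = 38.0 GPa/(g/cm^3)

38.0 GPa/(g/cm^3)


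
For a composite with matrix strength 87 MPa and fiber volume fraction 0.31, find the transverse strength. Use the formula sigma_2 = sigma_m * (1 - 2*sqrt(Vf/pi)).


factor = 1 - 2*sqrt(0.31/pi) = 0.3717
sigma_2 = 87 * 0.3717 = 32.34 MPa

32.34 MPa


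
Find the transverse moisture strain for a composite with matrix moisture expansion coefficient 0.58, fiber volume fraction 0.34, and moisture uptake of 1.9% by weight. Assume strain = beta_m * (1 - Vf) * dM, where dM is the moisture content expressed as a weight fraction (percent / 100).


dM = 1.9/100 = 0.019
strain = beta_m * (1-Vf) * dM = 0.58 * 0.66 * 0.019 = 0.0072732

0.0072732


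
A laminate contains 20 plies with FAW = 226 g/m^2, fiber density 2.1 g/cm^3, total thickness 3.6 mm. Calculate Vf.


Vf = n * FAW / (rho_f * h * 1000) = 20 * 226 / (2.1 * 3.6 * 1000) = 0.5979

0.5979


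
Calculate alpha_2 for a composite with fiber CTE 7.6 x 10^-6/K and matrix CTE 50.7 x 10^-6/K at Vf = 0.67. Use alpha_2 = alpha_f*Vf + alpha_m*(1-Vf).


alpha_2 = alpha_f*Vf + alpha_m*(1-Vf) = 7.6*0.67 + 50.7*0.33 = 21.8 x 10^-6/K

21.8 x 10^-6/K


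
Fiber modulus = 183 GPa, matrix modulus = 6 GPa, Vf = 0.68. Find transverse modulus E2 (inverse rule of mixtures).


1/E2 = Vf/Ef + (1-Vf)/Em = 0.68/183 + 0.32/6
E2 = 17.53 GPa

17.53 GPa


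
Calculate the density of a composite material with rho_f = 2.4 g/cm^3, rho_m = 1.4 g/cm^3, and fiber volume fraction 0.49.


rho_c = rho_f*Vf + rho_m*(1-Vf) = 2.4*0.49 + 1.4*0.51 = 1.89 g/cm^3

1.89 g/cm^3


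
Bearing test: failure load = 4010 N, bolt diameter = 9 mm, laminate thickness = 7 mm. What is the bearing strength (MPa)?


sigma_br = F/(d*h) = 4010/(9*7) = 63.7 MPa

63.7 MPa


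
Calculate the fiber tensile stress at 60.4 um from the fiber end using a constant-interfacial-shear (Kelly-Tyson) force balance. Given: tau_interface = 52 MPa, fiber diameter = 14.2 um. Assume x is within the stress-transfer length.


Force balance: sigma_f * (pi*d^2/4) = tau * (pi*d) * x  ->  sigma_f = 4 * tau * x / d
sigma_f = 4 * 52 * 60.4 / 14.2 = 884.7 MPa

884.7 MPa


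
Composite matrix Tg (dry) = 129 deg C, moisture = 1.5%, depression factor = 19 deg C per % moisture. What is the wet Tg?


Tg_wet = Tg_dry - k*moisture = 129 - 19*1.5 = 100.5 deg C

100.5 deg C


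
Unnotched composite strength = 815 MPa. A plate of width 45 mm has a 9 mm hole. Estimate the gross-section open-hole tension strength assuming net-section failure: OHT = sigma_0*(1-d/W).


OHT = sigma_0*(1-d/W) = 815*(1-9/45) = 652.0 MPa

652.0 MPa


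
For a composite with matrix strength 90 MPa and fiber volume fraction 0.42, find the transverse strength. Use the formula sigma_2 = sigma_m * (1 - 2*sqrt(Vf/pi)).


factor = 1 - 2*sqrt(0.42/pi) = 0.2687
sigma_2 = 90 * 0.2687 = 24.19 MPa

24.19 MPa


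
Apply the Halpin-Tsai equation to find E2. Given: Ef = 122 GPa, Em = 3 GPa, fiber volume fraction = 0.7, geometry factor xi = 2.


eta = (Ef/Em - 1)/(Ef/Em + xi) = (40.6667 - 1)/(40.6667 + 2) = 0.9297
E2 = Em*(1+xi*eta*Vf)/(1-eta*Vf) = 19.77 GPa

19.77 GPa


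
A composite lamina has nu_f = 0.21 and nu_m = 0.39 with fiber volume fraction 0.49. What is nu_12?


nu_12 = nu_f*Vf + nu_m*(1-Vf) = 0.21*0.49 + 0.39*0.51 = 0.3018

0.3018


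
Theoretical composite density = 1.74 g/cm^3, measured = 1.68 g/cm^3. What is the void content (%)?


Void% = (rho_theo - rho_actual)/rho_theo * 100 = (1.74 - 1.68)/1.74 * 100 = 3.45%

3.45%


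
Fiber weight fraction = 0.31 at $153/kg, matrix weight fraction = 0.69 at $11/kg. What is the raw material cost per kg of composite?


Cost = cost_f*Wf + cost_m*Wm = 153*0.31 + 11*0.69 = $55.02/kg

$55.02/kg


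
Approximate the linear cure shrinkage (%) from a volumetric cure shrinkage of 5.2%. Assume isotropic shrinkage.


Linear shrinkage ≈ vol_shrink/3 = 5.2/3 = 1.733%

1.733%


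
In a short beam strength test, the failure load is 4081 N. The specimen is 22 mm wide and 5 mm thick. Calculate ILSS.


ILSS = 3F/(4bh) = 3*4081/(4*22*5) = 27.83 MPa

27.83 MPa


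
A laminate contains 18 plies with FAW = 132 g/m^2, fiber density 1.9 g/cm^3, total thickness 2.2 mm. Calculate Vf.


Vf = n * FAW / (rho_f * h * 1000) = 18 * 132 / (1.9 * 2.2 * 1000) = 0.5684

0.5684


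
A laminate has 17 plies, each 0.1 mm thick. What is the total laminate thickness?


h = n * t_ply = 17 * 0.1 = 1.7 mm

1.7 mm


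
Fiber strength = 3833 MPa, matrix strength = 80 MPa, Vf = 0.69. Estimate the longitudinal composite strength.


sigma_1 = sigma_f*Vf + sigma_m*(1-Vf) = 3833*0.69 + 80*0.31 = 2669.6 MPa

2669.6 MPa


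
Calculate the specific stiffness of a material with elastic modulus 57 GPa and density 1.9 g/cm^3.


Specific stiffness = E/rho = 57/1.9 = 30.0 GPa/(g/cm^3)

30.0 GPa/(g/cm^3)


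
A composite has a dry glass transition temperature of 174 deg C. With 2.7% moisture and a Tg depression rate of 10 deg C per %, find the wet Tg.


Tg_wet = Tg_dry - k*moisture = 174 - 10*2.7 = 147.0 deg C

147.0 deg C


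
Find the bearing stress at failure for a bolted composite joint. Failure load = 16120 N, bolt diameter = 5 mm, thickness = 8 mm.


sigma_br = F/(d*h) = 16120/(5*8) = 403.0 MPa

403.0 MPa


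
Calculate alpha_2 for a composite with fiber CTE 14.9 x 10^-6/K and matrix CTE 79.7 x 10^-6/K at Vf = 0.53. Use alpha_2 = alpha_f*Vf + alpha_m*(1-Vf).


alpha_2 = alpha_f*Vf + alpha_m*(1-Vf) = 14.9*0.53 + 79.7*0.47 = 45.4 x 10^-6/K

45.4 x 10^-6/K


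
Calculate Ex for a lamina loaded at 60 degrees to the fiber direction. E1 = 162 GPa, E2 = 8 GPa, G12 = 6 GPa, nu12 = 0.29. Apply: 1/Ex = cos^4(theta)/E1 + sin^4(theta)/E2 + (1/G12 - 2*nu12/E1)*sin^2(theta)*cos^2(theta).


cos^4(60) = 0.0625, sin^4(60) = 0.5625, sin^2(60)*cos^2(60) = 0.1875
1/G12 - 2*nu12/E1 = 1/6 - 2*0.29/162 = 0.163086 GPa^-1
1/Ex = 0.0625/162 + 0.5625/8 + 0.163086*0.1875 = 0.101277 GPa^-1
Ex = 9.87 GPa

9.87 GPa


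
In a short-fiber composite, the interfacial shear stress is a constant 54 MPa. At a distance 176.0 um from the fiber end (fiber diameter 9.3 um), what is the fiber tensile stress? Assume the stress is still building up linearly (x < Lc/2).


Force balance: sigma_f * (pi*d^2/4) = tau * (pi*d) * x  ->  sigma_f = 4 * tau * x / d
sigma_f = 4 * 54 * 176.0 / 9.3 = 4087.7 MPa

4087.7 MPa


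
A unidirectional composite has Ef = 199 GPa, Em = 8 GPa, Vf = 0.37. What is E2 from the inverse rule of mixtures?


1/E2 = Vf/Ef + (1-Vf)/Em = 0.37/199 + 0.63/8
E2 = 12.41 GPa

12.41 GPa


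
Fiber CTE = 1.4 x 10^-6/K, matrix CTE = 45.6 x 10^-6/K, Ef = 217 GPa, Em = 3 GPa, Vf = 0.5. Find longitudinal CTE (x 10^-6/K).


E1 = Ef*Vf + Em*(1-Vf) = 110.0
alpha_1 = (alpha_f*Ef*Vf + alpha_m*Em*(1-Vf))/E1 = 2.0 x 10^-6/K

2.0 x 10^-6/K


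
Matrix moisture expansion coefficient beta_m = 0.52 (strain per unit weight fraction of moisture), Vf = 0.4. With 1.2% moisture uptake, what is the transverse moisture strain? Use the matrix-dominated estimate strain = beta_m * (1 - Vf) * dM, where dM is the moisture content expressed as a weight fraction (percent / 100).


dM = 1.2/100 = 0.012
strain = beta_m * (1-Vf) * dM = 0.52 * 0.6 * 0.012 = 0.003744

0.003744


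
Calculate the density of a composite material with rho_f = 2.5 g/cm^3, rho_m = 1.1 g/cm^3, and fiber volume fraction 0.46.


rho_c = rho_f*Vf + rho_m*(1-Vf) = 2.5*0.46 + 1.1*0.54 = 1.744 g/cm^3

1.744 g/cm^3


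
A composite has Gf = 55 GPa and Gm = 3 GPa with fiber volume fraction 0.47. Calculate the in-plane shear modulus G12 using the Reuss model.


1/G12 = Vf/Gf + (1-Vf)/Gm = 0.47/55 + 0.53/3
G12 = 5.4 GPa

5.4 GPa


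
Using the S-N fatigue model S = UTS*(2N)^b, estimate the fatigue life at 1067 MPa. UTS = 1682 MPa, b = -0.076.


N = 0.5 * (S/UTS)^(1/b) = 0.5 * (1067/1682)^(1/-0.076) = 199.4253 cycles

199.4253 cycles


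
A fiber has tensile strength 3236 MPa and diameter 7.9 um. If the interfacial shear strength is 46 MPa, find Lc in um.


Lc = sigma_f * d / (2 * tau_i) = 3236 * 7.9 / (2 * 46) = 277.9 um

277.9 um


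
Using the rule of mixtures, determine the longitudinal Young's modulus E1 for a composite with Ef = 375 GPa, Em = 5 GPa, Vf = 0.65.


E1 = Ef*Vf + Em*(1-Vf) = 375*0.65 + 5*0.35 = 245.5 GPa

245.5 GPa


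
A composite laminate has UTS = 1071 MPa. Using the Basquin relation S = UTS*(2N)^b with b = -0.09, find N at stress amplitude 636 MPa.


N = 0.5 * (S/UTS)^(1/b) = 0.5 * (636/1071)^(1/-0.09) = 163.5965 cycles

163.5965 cycles


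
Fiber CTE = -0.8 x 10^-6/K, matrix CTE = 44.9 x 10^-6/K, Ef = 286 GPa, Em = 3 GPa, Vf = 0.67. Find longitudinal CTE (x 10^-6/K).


E1 = Ef*Vf + Em*(1-Vf) = 192.61
alpha_1 = (alpha_f*Ef*Vf + alpha_m*Em*(1-Vf))/E1 = -0.57 x 10^-6/K

-0.57 x 10^-6/K


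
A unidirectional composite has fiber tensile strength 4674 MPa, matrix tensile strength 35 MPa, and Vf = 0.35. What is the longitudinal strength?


sigma_1 = sigma_f*Vf + sigma_m*(1-Vf) = 4674*0.35 + 35*0.65 = 1658.7 MPa

1658.7 MPa


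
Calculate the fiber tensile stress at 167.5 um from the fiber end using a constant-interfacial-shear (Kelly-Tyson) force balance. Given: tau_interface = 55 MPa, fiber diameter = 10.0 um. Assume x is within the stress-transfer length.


Force balance: sigma_f * (pi*d^2/4) = tau * (pi*d) * x  ->  sigma_f = 4 * tau * x / d
sigma_f = 4 * 55 * 167.5 / 10.0 = 3685.0 MPa

3685.0 MPa


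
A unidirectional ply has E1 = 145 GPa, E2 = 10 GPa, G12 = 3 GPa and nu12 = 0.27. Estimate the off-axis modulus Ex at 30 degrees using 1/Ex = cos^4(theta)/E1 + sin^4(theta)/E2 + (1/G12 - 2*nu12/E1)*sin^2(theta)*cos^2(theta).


cos^4(30) = 0.5625, sin^4(30) = 0.0625, sin^2(30)*cos^2(30) = 0.1875
1/G12 - 2*nu12/E1 = 1/3 - 2*0.27/145 = 0.329609 GPa^-1
1/Ex = 0.5625/145 + 0.0625/10 + 0.329609*0.1875 = 0.071931 GPa^-1
Ex = 13.9 GPa

13.9 GPa


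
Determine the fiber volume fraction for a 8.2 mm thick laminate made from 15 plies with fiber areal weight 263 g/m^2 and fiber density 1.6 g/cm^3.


Vf = n * FAW / (rho_f * h * 1000) = 15 * 263 / (1.6 * 8.2 * 1000) = 0.3007

0.3007


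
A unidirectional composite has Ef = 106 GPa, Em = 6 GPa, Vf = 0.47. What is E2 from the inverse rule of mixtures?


1/E2 = Vf/Ef + (1-Vf)/Em = 0.47/106 + 0.53/6
E2 = 10.78 GPa

10.78 GPa


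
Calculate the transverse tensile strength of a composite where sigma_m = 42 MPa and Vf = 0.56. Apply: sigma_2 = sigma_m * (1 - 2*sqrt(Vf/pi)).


factor = 1 - 2*sqrt(0.56/pi) = 0.1556
sigma_2 = 42 * 0.1556 = 6.54 MPa

6.54 MPa


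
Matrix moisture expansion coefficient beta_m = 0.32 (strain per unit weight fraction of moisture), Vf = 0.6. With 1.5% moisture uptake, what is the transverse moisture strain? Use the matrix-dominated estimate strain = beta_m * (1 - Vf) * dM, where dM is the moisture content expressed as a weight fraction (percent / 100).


dM = 1.5/100 = 0.015
strain = beta_m * (1-Vf) * dM = 0.32 * 0.4 * 0.015 = 0.00192

0.00192


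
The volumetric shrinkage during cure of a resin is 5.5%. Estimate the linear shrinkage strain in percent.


Linear shrinkage ≈ vol_shrink/3 = 5.5/3 = 1.833%

1.833%


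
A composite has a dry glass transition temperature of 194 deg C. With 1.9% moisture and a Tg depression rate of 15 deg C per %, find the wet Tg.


Tg_wet = Tg_dry - k*moisture = 194 - 15*1.9 = 165.5 deg C

165.5 deg C


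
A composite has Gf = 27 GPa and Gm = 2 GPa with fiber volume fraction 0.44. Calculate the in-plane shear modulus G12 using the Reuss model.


1/G12 = Vf/Gf + (1-Vf)/Gm = 0.44/27 + 0.56/2
G12 = 3.38 GPa

3.38 GPa


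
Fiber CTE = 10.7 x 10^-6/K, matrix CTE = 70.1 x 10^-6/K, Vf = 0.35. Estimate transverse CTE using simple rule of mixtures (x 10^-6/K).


alpha_2 = alpha_f*Vf + alpha_m*(1-Vf) = 10.7*0.35 + 70.1*0.65 = 49.3 x 10^-6/K

49.3 x 10^-6/K


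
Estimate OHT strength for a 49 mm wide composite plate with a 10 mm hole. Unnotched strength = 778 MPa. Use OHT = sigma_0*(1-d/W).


OHT = sigma_0*(1-d/W) = 778*(1-10/49) = 619.2 MPa

619.2 MPa


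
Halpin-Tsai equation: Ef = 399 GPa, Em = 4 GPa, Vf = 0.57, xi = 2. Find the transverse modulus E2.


eta = (Ef/Em - 1)/(Ef/Em + xi) = (99.75 - 1)/(99.75 + 2) = 0.9705
E2 = Em*(1+xi*eta*Vf)/(1-eta*Vf) = 18.86 GPa

18.86 GPa


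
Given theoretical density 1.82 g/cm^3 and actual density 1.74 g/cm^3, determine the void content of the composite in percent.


Void% = (rho_theo - rho_actual)/rho_theo * 100 = (1.82 - 1.74)/1.82 * 100 = 4.4%

4.4%


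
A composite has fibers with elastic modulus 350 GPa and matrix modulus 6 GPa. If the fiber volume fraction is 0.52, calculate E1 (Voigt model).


E1 = Ef*Vf + Em*(1-Vf) = 350*0.52 + 6*0.48 = 184.88 GPa

184.88 GPa


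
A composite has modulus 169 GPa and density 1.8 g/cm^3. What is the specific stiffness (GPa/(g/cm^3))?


Specific stiffness = E/rho = 169/1.8 = 93.9 GPa/(g/cm^3)

93.9 GPa/(g/cm^3)


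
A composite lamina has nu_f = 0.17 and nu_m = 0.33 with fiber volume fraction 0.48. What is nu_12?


nu_12 = nu_f*Vf + nu_m*(1-Vf) = 0.17*0.48 + 0.33*0.52 = 0.2532

0.2532


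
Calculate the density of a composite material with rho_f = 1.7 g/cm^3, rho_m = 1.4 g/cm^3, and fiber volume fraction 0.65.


rho_c = rho_f*Vf + rho_m*(1-Vf) = 1.7*0.65 + 1.4*0.35 = 1.595 g/cm^3

1.595 g/cm^3


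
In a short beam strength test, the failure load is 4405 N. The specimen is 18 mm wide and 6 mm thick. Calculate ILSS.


ILSS = 3F/(4bh) = 3*4405/(4*18*6) = 30.59 MPa

30.59 MPa


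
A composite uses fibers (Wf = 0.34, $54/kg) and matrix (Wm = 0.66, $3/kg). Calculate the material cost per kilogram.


Cost = cost_f*Wf + cost_m*Wm = 54*0.34 + 3*0.66 = $20.34/kg

$20.34/kg


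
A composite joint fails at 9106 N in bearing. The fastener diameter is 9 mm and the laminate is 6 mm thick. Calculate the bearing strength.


sigma_br = F/(d*h) = 9106/(9*6) = 168.6 MPa

168.6 MPa


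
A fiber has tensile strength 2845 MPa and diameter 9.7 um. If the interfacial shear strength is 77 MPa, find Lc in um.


Lc = sigma_f * d / (2 * tau_i) = 2845 * 9.7 / (2 * 77) = 179.2 um

179.2 um


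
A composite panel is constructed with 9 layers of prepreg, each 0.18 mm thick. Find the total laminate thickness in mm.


h = n * t_ply = 9 * 0.18 = 1.62 mm

1.62 mm


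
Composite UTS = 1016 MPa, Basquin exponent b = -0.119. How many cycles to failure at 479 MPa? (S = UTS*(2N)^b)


N = 0.5 * (S/UTS)^(1/b) = 0.5 * (479/1016)^(1/-0.119) = 277.4320 cycles

277.4320 cycles


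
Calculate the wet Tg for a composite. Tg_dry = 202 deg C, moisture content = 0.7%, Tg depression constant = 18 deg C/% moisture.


Tg_wet = Tg_dry - k*moisture = 202 - 18*0.7 = 189.4 deg C

189.4 deg C


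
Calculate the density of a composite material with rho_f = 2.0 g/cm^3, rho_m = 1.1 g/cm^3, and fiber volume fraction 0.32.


rho_c = rho_f*Vf + rho_m*(1-Vf) = 2.0*0.32 + 1.1*0.68 = 1.388 g/cm^3

1.388 g/cm^3


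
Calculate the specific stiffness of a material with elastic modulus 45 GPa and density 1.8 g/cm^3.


Specific stiffness = E/rho = 45/1.8 = 25.0 GPa/(g/cm^3)

25.0 GPa/(g/cm^3)


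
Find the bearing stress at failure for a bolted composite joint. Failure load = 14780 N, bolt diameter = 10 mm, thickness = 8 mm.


sigma_br = F/(d*h) = 14780/(10*8) = 184.8 MPa

184.8 MPa


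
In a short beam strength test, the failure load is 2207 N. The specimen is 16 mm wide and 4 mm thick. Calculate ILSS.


ILSS = 3F/(4bh) = 3*2207/(4*16*4) = 25.86 MPa

25.86 MPa


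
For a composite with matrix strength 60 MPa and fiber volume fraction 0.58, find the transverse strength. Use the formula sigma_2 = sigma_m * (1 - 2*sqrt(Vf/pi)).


factor = 1 - 2*sqrt(0.58/pi) = 0.1407
sigma_2 = 60 * 0.1407 = 8.44 MPa

8.44 MPa


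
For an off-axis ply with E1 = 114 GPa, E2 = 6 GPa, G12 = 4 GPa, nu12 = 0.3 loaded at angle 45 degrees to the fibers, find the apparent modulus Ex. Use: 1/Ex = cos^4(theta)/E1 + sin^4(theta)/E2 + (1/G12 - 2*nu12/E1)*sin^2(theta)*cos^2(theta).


cos^4(45) = 0.25, sin^4(45) = 0.25, sin^2(45)*cos^2(45) = 0.25
1/G12 - 2*nu12/E1 = 1/4 - 2*0.3/114 = 0.244737 GPa^-1
1/Ex = 0.25/114 + 0.25/6 + 0.244737*0.25 = 0.1050439 GPa^-1
Ex = 9.52 GPa

9.52 GPa


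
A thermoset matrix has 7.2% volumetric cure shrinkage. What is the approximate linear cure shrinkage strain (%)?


Linear shrinkage ≈ vol_shrink/3 = 7.2/3 = 2.4%

2.4%


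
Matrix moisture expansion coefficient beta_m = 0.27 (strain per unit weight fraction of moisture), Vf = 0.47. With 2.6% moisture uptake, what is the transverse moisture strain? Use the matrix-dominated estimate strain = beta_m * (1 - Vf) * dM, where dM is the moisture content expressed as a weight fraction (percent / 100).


dM = 2.6/100 = 0.026
strain = beta_m * (1-Vf) * dM = 0.27 * 0.53 * 0.026 = 0.0037206

0.0037206


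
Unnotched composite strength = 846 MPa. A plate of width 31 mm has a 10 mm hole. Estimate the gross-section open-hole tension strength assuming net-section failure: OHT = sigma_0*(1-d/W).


OHT = sigma_0*(1-d/W) = 846*(1-10/31) = 573.1 MPa

573.1 MPa


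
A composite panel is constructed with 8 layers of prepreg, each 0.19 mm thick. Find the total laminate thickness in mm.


h = n * t_ply = 8 * 0.19 = 1.52 mm

1.52 mm


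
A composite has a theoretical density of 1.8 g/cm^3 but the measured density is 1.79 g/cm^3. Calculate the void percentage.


Void% = (rho_theo - rho_actual)/rho_theo * 100 = (1.8 - 1.79)/1.8 * 100 = 0.56%

0.56%


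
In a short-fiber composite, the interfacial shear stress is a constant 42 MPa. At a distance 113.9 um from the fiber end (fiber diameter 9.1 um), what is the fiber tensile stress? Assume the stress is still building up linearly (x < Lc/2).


Force balance: sigma_f * (pi*d^2/4) = tau * (pi*d) * x  ->  sigma_f = 4 * tau * x / d
sigma_f = 4 * 42 * 113.9 / 9.1 = 2102.8 MPa

2102.8 MPa


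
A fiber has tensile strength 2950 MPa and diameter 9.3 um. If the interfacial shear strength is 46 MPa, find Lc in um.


Lc = sigma_f * d / (2 * tau_i) = 2950 * 9.3 / (2 * 46) = 298.2 um

298.2 um
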